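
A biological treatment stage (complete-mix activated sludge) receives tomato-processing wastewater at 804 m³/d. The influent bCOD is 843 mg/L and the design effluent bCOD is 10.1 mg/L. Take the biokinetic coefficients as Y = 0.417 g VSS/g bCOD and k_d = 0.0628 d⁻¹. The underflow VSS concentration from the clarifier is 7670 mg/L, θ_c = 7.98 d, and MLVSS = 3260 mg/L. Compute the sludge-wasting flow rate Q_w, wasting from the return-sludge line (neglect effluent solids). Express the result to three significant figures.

Q_w ≈ 24.3 m³/d

Steady-state biomass mass balance: V·X·(1 + k_d·θ_c) = Y·Q·(S₀ − S)·θ_c, so V = 0.417 × 804 × (843 − 10.1) × 7.98 / [3260 × (1 + 0.0628 × 7.98)] = 2.23×10^6 / 4894 = 455.4 m³.
Q_w = (V·X)/(θ_c X_r) = 455.4 × 3260 / (7.98 × 7670) = 24.25 m³/d.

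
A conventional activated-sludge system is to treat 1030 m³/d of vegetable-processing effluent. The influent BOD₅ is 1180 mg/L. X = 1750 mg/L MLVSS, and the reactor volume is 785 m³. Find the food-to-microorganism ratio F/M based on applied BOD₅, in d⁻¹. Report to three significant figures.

Food-to-microorganism ratio F/M = Q S₀ / (V X) = 1030 × 1180 / (785.0 × 1750) = 0.8847 d⁻¹.

F/M ≈ 0.885 d⁻¹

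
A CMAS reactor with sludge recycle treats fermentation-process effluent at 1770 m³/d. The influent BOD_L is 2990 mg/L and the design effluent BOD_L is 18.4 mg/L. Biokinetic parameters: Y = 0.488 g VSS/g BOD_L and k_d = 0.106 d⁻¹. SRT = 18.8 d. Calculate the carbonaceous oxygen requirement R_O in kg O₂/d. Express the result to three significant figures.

Observed yield with endogenous decay: Y_obs = Y / (1 + k_d·θ_c) = 0.488 / (1 + 0.106 × 18.8) = 0.488 / 2.993 = 0.1631 g VSS/g BOD_L.
ΔS = 2990 − 18.4 = 2972 mg/L, so the substrate removal rate is 1770 × 2972/1000 = 5260 kg BOD_L/d.
Net sludge production P_X = 0.1631 × 5260 = 857.6 kg VSS/d.
Carbonaceous O₂ demand = substrate oxidised − cell-mass equivalent = 5260 − 1.42 × 857.6 = 4042 kg O₂/d.

R_O ≈ 4040 kg O₂/d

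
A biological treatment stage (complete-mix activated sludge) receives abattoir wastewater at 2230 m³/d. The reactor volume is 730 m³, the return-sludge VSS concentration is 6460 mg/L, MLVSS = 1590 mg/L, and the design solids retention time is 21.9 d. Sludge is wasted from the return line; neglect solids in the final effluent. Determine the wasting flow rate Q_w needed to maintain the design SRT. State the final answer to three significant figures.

Q_w ≈ 8.20 m³/d

θ_c = V·X/(Q_w·X_r) when wasting from the recycle, so Q_w = V·X/(θ_c·X_r) = 730.0 × 1590 / (21.9 × 6460) = 8.204 m³/d.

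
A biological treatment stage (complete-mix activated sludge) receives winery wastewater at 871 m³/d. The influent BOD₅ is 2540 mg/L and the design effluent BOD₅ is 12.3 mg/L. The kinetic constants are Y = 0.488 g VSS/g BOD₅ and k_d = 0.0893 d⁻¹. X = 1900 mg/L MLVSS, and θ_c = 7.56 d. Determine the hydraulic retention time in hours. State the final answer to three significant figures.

Steady-state biomass mass balance: V·X·(1 + k_d·θ_c) = Y·Q·(S₀ − S)·θ_c, so V = 0.488 × 871 × (2540 − 12.3) × 7.56 / [1900 × (1 + 0.0893 × 7.56)] = 8.12×10^6 / 3183 = 2552 m³.
HRT = V/Q = 2552 m³ / 871 m³·d⁻¹ = 2.930 d × 24 = 70.32 h.

τ ≈ 70.3 h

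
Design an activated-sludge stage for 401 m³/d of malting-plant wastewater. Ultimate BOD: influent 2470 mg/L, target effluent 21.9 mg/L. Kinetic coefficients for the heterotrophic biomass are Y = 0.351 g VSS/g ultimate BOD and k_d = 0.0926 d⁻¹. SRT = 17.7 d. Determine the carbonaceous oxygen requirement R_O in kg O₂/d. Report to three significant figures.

R_O ≈ 796 kg O₂/d

Y_obs = Y / (1 + k_d θ_c) = 0.351 / (1 + 0.0926 × 17.7) = 0.351 / 2.639 = 0.1330.
Substrate removed = Q·(S₀ − S) = 401 m³/d × (2470 − 21.9) g/m³ = 9.82×10^5 g/d = 981.7 kg/d.
Biomass synthesised: P_X = Y_obs × 981.7 = 130.6 kg VSS/d.
R_O = Q·(S₀ − S) − 1.42·P_X = 981.7 − 1.42 × 130.6 = 796.3 kg O₂/d.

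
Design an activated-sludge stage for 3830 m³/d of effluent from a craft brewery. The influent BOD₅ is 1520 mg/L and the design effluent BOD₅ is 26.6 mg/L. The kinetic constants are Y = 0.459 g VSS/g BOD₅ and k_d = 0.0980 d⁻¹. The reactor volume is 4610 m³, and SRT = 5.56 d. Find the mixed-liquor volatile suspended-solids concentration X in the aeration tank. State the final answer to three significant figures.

X ≈ 2050 mg/L

X = Y·Q·ΔS·θ_c / [V·(1 + k_d θ_c)] = 0.459 × 3830 × (1520 − 26.6) × 5.56 / [4610 × (1 + 0.0980 × 5.56)] = 2050 mg/L.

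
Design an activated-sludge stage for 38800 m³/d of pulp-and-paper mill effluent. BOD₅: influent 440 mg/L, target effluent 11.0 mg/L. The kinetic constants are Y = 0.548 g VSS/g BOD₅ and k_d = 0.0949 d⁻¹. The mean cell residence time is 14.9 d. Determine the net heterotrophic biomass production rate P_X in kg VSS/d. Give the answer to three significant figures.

P_X ≈ 3780 kg VSS/d

The observed yield is Y_obs = Y/(1 + k_d·θ_c) = 0.548 / (1 + 0.0949 × 14.9) = 0.548 / 2.414 = 0.2270 g VSS per g BOD₅ removed.
ΔS = 440 − 11.0 = 429.0 mg/L, so the substrate removal rate is 38800 × 429.0/1000 = 16645 kg BOD₅/d.
Net biomass production P_X = Y_obs × Q·(S₀ − S) = 0.2270 × 16645 = 3779 kg VSS/d.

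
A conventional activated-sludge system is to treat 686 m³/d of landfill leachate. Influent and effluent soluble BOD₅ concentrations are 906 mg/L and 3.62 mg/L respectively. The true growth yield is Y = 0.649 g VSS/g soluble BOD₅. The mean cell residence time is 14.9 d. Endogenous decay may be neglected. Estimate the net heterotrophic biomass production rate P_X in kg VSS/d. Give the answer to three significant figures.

Since k_d ≈ 0, Y_obs = Y = 0.649 g VSS/g soluble BOD₅.
Mass of soluble BOD₅ removed per day: Q(S₀ − S) = 686 × 902.4 g/m³ = 619.0 kg/d.
Net biomass production P_X = Y_obs × Q·(S₀ − S) = 0.6490 × 619.0 = 401.8 kg VSS/d.

P_X ≈ 402 kg VSS/d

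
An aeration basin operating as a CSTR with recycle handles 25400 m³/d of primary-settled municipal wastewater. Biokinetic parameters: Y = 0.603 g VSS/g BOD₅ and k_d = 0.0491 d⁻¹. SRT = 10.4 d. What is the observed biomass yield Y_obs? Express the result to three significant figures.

Y_obs ≈ 0.399 g VSS/g BOD₅

Observed yield with endogenous decay: Y_obs = Y / (1 + k_d·θ_c) = 0.603 / (1 + 0.0491 × 10.4) = 0.603 / 1.511 = 0.3992 g VSS/g BOD₅.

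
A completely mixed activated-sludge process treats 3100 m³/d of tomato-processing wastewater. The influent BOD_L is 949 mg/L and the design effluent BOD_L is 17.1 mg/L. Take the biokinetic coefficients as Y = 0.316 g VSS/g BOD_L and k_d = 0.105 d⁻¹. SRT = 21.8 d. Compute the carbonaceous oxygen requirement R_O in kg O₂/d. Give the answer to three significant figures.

The observed yield is Y_obs = Y/(1 + k_d·θ_c) = 0.316 / (1 + 0.105 × 21.8) = 0.316 / 3.289 = 0.09608 g VSS per g BOD_L removed.
Mass of BOD_L removed per day: Q(S₀ − S) = 3100 × 931.9 g/m³ = 2889 kg/d.
Biomass synthesised: P_X = Y_obs × 2889 = 277.6 kg VSS/d.
R_O = Q·(S₀ − S) − 1.42·P_X = 2889 − 1.42 × 277.6 = 2495 kg O₂/d.

R_O ≈ 2490 kg O₂/d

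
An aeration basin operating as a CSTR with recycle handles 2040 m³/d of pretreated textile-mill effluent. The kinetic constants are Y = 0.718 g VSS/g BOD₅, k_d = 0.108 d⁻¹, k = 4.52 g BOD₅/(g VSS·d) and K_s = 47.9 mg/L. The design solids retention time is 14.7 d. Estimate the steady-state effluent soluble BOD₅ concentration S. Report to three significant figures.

From the Monod/SRT balance for a CMAS, S = K_s·(1+k_d θ_c)/[θ_c·(Y k − k_d) − 1] = 47.9 × (1 + 0.108 × 14.7) / [14.7 × (0.718 × 4.52 − 0.108) − 1] = 123.9 / 45.12 = 2.747 mg/L.

S ≈ 2.75 mg/L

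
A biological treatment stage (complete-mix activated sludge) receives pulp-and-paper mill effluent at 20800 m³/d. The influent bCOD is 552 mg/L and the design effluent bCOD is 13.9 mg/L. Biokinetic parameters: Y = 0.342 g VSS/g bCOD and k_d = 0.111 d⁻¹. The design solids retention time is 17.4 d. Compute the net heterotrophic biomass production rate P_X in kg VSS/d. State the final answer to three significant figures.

The observed yield is Y_obs = Y/(1 + k_d·θ_c) = 0.342 / (1 + 0.111 × 17.4) = 0.342 / 2.931 = 0.1167 g VSS per g bCOD removed.
Q·(S₀ − S) = 20800 × (552 − 13.9) × 10⁻³ = 11192 kg/d removed.
Biomass produced: P_X = Y_obs·Q·ΔS = 0.1167 × 11192 ≈ 1306 kg VSS/d.

P_X ≈ 1310 kg VSS/d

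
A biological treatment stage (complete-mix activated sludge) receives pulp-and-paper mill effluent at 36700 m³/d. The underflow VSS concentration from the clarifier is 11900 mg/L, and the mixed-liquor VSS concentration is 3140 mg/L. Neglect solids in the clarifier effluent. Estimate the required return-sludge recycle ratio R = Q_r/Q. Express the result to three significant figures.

Solids balance on the clarifier gives (1+R)X = R·X_r, so R = X/(X_r − X) = 3140 / (11900 − 3140) = 0.3584.

R ≈ 0.358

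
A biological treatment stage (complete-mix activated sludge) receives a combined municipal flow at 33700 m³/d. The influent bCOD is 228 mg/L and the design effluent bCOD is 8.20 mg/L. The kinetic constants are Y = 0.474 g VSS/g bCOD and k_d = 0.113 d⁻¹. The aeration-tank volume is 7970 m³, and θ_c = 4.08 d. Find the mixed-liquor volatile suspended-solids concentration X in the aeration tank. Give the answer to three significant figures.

From V·X·(1 + k_d·θ_c) = Y·Q·(S₀ − S)·θ_c: X = 0.474 × 33700 × (228 − 8.20) × 4.08 / [7970 × (1 + 0.113 × 4.08)] = 1230 mg/L.

X ≈ 1230 mg/L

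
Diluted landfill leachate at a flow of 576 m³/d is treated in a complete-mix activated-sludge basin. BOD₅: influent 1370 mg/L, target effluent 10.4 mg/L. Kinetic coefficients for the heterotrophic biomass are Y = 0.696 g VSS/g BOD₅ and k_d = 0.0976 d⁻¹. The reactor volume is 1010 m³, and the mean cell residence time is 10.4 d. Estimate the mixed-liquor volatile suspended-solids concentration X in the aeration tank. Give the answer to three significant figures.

X ≈ 2790 mg/L

X = Y·Q·ΔS·θ_c / [V·(1 + k_d θ_c)] = 0.696 × 576 × (1370 − 10.4) × 10.4 / [1010 × (1 + 0.0976 × 10.4)] = 2785 mg/L.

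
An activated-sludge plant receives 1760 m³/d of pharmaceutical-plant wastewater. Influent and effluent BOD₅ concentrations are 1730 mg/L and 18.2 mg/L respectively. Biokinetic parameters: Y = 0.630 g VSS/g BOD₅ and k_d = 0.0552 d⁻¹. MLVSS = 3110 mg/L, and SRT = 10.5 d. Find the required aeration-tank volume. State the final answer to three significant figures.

V ≈ 4060 m³

Rearranging the biomass balance for a CMAS with decay, V = Y·Q·ΔS·θ_c / [X·(1+k_d θ_c)] = 0.630 × 1760 × (1730 − 18.2) × 10.5 / [3110 × (1 + 0.0552 × 10.5)] = 1.99×10^7 / 4913 = 4057 m³.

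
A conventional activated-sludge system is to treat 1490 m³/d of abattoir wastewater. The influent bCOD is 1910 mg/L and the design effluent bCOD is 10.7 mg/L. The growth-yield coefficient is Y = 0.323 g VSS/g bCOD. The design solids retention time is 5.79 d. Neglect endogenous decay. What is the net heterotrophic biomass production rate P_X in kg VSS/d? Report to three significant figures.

P_X ≈ 914 kg VSS/d

With endogenous decay neglected, the observed yield equals the true yield: Y_obs = Y = 0.323 g VSS/g bCOD.
Substrate removed = Q·(S₀ − S) = 1490 m³/d × (1910 − 10.7) g/m³ = 2.83×10^6 g/d = 2830 kg/d.
P_X = Y_obs · Q(S₀ − S) = 0.3230 × 2830 = 914.1 kg VSS/d.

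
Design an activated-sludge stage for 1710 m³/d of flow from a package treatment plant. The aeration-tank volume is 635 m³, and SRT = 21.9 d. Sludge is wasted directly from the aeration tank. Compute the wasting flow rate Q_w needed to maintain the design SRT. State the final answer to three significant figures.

Q_w ≈ 29.0 m³/d

Wasting from the aeration tank: Q_w = V / θ_c = 635.0 / 21.9 = 29.00 m³/d.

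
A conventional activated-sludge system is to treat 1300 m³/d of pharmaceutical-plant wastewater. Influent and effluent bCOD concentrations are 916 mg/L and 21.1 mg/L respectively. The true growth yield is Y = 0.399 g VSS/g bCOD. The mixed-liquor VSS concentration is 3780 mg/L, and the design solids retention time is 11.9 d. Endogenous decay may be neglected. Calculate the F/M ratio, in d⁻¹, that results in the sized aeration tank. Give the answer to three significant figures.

F/M ≈ 0.216 d⁻¹

With k_d = 0 the design equation reduces to V = Y Q (S₀−S) θ_c / X = 0.399 × 1300 × (916 − 21.1) × 11.9 / 3780 = 1461 m³.
Food-to-microorganism ratio F/M = Q S₀ / (V X) = 1300 × 916 / (1461 × 3780) = 0.2156 d⁻¹.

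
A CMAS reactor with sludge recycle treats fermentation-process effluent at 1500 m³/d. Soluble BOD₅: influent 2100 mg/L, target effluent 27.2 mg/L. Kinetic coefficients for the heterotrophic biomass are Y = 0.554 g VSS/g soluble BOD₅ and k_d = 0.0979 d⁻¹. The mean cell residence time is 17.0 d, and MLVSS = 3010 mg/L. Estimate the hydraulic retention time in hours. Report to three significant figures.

τ ≈ 58.4 h

Steady-state biomass mass balance: V·X·(1 + k_d·θ_c) = Y·Q·(S₀ − S)·θ_c, so V = 0.554 × 1500 × (2100 − 27.2) × 17.0 / [3010 × (1 + 0.0979 × 17.0)] = 2.93×10^7 / 8020 = 3651 m³.
Hydraulic retention time τ = V/Q = 3651 / 1500 = 2.434 d = 58.42 h.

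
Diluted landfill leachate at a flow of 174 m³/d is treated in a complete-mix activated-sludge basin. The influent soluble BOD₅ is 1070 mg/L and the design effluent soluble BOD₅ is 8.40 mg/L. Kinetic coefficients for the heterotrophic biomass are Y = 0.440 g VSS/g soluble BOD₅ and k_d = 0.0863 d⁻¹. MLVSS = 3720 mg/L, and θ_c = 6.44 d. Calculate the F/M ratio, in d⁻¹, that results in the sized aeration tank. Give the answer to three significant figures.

Rearranging the biomass balance for a CMAS with decay, V = Y·Q·ΔS·θ_c / [X·(1+k_d θ_c)] = 0.440 × 174 × (1070 − 8.40) × 6.44 / [3720 × (1 + 0.0863 × 6.44)] = 5.23×10^5 / 5787 = 90.44 m³.
Food-to-microorganism ratio F/M = Q S₀ / (V X) = 174 × 1070 / (90.44 × 3720) = 0.5534 d⁻¹.

F/M ≈ 0.553 d⁻¹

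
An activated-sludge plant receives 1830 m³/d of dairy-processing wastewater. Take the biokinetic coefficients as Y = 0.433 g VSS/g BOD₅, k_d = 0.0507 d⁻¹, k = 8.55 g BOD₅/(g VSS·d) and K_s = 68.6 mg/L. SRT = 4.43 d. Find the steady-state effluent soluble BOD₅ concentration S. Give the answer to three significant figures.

S ≈ 5.54 mg/L

Effluent substrate depends only on kinetics and SRT: S = K_s(1 + k_d θ_c) / [θ_c(Yk − k_d) − 1] = 68.6 × (1 + 0.0507 × 4.43) / [4.43 × (0.433 × 8.55 − 0.0507) − 1] = 84.01 / 15.18 = 5.536 mg/L.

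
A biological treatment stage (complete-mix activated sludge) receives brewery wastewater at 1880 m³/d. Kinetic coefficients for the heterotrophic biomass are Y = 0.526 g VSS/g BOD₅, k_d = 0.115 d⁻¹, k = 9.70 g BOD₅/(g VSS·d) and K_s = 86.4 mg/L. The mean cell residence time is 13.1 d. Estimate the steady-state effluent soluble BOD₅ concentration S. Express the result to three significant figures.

Effluent substrate depends only on kinetics and SRT: S = K_s(1 + k_d θ_c) / [θ_c(Yk − k_d) − 1] = 86.4 × (1 + 0.115 × 13.1) / [13.1 × (0.526 × 9.70 − 0.115) − 1] = 216.6 / 64.33 = 3.366 mg/L.

S ≈ 3.37 mg/L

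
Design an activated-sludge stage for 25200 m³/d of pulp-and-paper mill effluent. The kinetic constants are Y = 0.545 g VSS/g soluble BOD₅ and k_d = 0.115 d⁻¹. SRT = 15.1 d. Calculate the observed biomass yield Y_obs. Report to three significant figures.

Observed yield with endogenous decay: Y_obs = Y / (1 + k_d·θ_c) = 0.545 / (1 + 0.115 × 15.1) = 0.545 / 2.736 = 0.1992 g VSS/g soluble BOD₅.

Y_obs ≈ 0.199 g VSS/g soluble BOD₅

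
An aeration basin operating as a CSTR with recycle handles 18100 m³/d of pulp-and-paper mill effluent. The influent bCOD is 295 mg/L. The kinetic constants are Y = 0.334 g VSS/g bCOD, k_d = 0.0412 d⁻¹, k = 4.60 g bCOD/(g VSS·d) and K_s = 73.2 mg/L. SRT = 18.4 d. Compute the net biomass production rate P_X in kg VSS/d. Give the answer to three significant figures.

For a completely mixed reactor with recycle the Lawrence–McCarty relation gives S = K_s·(1 + k_d·θ_c) / [θ_c·(Y·k − k_d) − 1] = 73.2 × (1 + 0.0412 × 18.4) / [18.4 × (0.334 × 4.60 − 0.0412) − 1] = 128.7 / 26.51 = 4.854 mg/L.
The observed yield is Y_obs = Y/(1 + k_d·θ_c) = 0.334 / (1 + 0.0412 × 18.4) = 0.334 / 1.758 = 0.1900 g VSS per g bCOD removed.
Q·(S₀ − S) = 18100 × (295 − 4.85) × 10⁻³ = 5252 kg/d removed.
Biomass produced: P_X = Y_obs·Q·ΔS = 0.1900 × 5252 ≈ 997.7 kg VSS/d.

P_X ≈ 998 kg VSS/d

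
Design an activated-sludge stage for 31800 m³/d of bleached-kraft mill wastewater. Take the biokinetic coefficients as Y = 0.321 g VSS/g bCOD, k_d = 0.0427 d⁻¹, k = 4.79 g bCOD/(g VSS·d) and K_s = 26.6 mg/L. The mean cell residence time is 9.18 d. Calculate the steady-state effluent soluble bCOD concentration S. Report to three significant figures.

S ≈ 2.91 mg/L

From the Monod/SRT balance for a CMAS, S = K_s·(1+k_d θ_c)/[θ_c·(Y k − k_d) − 1] = 26.6 × (1 + 0.0427 × 9.18) / [9.18 × (0.321 × 4.79 − 0.0427) − 1] = 37.03 / 12.72 = 2.910 mg/L.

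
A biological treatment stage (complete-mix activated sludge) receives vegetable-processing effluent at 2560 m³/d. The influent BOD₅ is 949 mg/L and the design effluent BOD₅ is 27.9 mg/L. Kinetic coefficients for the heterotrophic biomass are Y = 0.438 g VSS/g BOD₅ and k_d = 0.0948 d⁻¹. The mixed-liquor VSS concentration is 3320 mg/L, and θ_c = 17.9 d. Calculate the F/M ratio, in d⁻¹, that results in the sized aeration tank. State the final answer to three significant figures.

F/M ≈ 0.354 d⁻¹

Rearranging the biomass balance for a CMAS with decay, V = Y·Q·ΔS·θ_c / [X·(1+k_d θ_c)] = 0.438 × 2560 × (949 − 27.9) × 17.9 / [3320 × (1 + 0.0948 × 17.9)] = 1.85×10^7 / 8954 = 2065 m³.
Food-to-microorganism ratio F/M = Q S₀ / (V X) = 2560 × 949 / (2065 × 3320) = 0.3544 d⁻¹.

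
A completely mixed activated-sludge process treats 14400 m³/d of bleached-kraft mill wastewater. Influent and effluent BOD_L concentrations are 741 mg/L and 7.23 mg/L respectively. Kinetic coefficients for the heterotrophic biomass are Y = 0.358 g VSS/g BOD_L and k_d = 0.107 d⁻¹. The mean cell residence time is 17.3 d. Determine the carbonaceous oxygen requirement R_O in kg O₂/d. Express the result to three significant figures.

Observed yield with endogenous decay: Y_obs = Y / (1 + k_d·θ_c) = 0.358 / (1 + 0.107 × 17.3) = 0.358 / 2.851 = 0.1256 g VSS/g BOD_L.
Q·(S₀ − S) = 14400 × (741 − 7.23) × 10⁻³ = 10566 kg/d removed.
Net sludge production P_X = 0.1256 × 10566 = 1327 kg VSS/d.
Carbonaceous O₂ demand = substrate oxidised − cell-mass equivalent = 10566 − 1.42 × 1327 = 8682 kg O₂/d.

R_O ≈ 8680 kg O₂/d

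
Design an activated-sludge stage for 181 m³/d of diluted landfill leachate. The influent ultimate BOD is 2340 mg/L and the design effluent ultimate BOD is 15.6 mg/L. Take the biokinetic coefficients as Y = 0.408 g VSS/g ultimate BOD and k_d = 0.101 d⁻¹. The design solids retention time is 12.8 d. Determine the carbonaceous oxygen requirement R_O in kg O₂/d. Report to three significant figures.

Correct the yield for decay: Y_obs = Y/(1 + k_d θ_c) = 0.408 / (1 + 0.101 × 12.8) = 0.408 / 2.293 = 0.1779.
Q·(S₀ − S) = 181 × (2340 − 15.6) × 10⁻³ = 420.7 kg/d removed.
Biomass synthesised: P_X = Y_obs × 420.7 = 74.87 kg VSS/d.
Carbonaceous O₂ demand = substrate oxidised − cell-mass equivalent = 420.7 − 1.42 × 74.87 = 314.4 kg O₂/d.

R_O ≈ 314 kg O₂/d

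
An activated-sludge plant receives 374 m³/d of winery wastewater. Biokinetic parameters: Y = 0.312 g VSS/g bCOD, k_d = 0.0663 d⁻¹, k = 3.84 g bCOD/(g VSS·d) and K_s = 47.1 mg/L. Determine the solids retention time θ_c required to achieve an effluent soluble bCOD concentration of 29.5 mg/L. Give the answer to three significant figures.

θ_c ≈ 2.53 d

Specific growth rate at S = 29.5 mg/L: μ = YkS/(K_s+S) = 0.312·3.84·29.5/(47.1+29.5) = 0.4614 d⁻¹.
θ_c = 1/(μ − k_d) = 1/(0.4614 − 0.0663) = 1/0.3951 = 2.531 d.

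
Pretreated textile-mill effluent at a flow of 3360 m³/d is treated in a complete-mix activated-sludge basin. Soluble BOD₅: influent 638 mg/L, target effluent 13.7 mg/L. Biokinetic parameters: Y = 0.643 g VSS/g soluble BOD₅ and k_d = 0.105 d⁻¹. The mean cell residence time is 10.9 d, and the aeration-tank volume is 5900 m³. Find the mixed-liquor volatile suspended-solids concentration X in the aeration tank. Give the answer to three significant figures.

From V·X·(1 + k_d·θ_c) = Y·Q·(S₀ − S)·θ_c: X = 0.643 × 3360 × (638 − 13.7) × 10.9 / [5900 × (1 + 0.105 × 10.9)] = 1162 mg/L.

X ≈ 1160 mg/L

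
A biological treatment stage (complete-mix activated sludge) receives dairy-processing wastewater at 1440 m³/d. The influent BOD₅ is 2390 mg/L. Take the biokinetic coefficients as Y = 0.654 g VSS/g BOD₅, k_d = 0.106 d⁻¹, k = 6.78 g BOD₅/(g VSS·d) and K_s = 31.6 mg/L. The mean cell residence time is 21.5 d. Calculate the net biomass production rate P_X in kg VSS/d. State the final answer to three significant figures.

P_X ≈ 686 kg VSS/d

For a completely mixed reactor with recycle the Lawrence–McCarty relation gives S = K_s·(1 + k_d·θ_c) / [θ_c·(Y·k − k_d) − 1] = 31.6 × (1 + 0.106 × 21.5) / [21.5 × (0.654 × 6.78 − 0.106) − 1] = 103.6 / 92.05 = 1.126 mg/L.
Correct the yield for decay: Y_obs = Y/(1 + k_d θ_c) = 0.654 / (1 + 0.106 × 21.5) = 0.654 / 3.279 = 0.1995.
ΔS = 2390 − 1.13 = 2389 mg/L, so the substrate removal rate is 1440 × 2389/1000 = 3440 kg BOD₅/d.
Net biomass production P_X = Y_obs × Q·(S₀ − S) = 0.1995 × 3440 = 686.1 kg VSS/d.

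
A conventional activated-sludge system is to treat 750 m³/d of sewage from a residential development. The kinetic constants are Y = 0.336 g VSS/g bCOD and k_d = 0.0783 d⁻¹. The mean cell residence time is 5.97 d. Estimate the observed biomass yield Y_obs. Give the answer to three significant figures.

Y_obs ≈ 0.229 g VSS/g bCOD

Correct the yield for decay: Y_obs = Y/(1 + k_d θ_c) = 0.336 / (1 + 0.0783 × 5.97) = 0.336 / 1.467 = 0.2290.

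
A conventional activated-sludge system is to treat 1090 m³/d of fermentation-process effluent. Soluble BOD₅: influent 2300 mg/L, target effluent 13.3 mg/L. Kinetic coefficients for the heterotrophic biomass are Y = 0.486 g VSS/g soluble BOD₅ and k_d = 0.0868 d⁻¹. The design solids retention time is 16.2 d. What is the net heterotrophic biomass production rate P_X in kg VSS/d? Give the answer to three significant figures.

Correct the yield for decay: Y_obs = Y/(1 + k_d θ_c) = 0.486 / (1 + 0.0868 × 16.2) = 0.486 / 2.406 = 0.2020.
Substrate removed = Q·(S₀ − S) = 1090 m³/d × (2300 − 13.3) g/m³ = 2.49×10^6 g/d = 2493 kg/d.
So the net sludge growth is P_X = 0.2020 × 2493 = 503.4 kg VSS/d.

P_X ≈ 503 kg VSS/d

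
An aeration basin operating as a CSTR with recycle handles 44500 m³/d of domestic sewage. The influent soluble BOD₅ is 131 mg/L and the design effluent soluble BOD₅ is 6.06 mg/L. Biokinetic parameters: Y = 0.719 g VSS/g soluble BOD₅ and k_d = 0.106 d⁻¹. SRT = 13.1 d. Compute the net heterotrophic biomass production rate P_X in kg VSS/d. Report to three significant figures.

P_X ≈ 1670 kg VSS/d

Observed yield with endogenous decay: Y_obs = Y / (1 + k_d·θ_c) = 0.719 / (1 + 0.106 × 13.1) = 0.719 / 2.389 = 0.3010 g VSS/g soluble BOD₅.
Substrate removed = Q·(S₀ − S) = 44500 m³/d × (131 − 6.06) g/m³ = 5.56×10^6 g/d = 5560 kg/d.
Net biomass production P_X = Y_obs × Q·(S₀ − S) = 0.3010 × 5560 = 1674 kg VSS/d.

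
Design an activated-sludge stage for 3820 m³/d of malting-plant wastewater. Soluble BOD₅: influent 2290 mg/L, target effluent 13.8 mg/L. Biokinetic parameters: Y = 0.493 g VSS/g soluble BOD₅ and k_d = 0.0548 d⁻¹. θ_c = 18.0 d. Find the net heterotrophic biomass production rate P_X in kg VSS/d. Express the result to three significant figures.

Y_obs = Y / (1 + k_d θ_c) = 0.493 / (1 + 0.0548 × 18.0) = 0.493 / 1.986 = 0.2482.
ΔS = 2290 − 13.8 = 2276 mg/L, so the substrate removal rate is 3820 × 2276/1000 = 8695 kg soluble BOD₅/d.
Net biomass production P_X = Y_obs × Q·(S₀ − S) = 0.2482 × 8695 = 2158 kg VSS/d.

P_X ≈ 2160 kg VSS/d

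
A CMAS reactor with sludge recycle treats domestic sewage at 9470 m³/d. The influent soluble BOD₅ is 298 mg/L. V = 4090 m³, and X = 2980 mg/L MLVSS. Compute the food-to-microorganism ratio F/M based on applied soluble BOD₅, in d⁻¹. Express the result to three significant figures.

F/M ≈ 0.232 d⁻¹

F/M = applied load / biomass = Q·S₀/(V·X) = 9470 × 298 / (4090 × 2980) = 0.2315 d⁻¹.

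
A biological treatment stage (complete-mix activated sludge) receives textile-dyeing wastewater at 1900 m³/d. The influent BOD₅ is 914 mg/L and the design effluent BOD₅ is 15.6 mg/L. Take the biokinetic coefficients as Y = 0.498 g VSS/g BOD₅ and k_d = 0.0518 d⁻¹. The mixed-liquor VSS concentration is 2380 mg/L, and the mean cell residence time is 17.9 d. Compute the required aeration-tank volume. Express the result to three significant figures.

Steady-state biomass mass balance: V·X·(1 + k_d·θ_c) = Y·Q·(S₀ − S)·θ_c, so V = 0.498 × 1900 × (914 − 15.6) × 17.9 / [2380 × (1 + 0.0518 × 17.9)] = 1.52×10^7 / 4587 = 3317 m³.

V ≈ 3320 m³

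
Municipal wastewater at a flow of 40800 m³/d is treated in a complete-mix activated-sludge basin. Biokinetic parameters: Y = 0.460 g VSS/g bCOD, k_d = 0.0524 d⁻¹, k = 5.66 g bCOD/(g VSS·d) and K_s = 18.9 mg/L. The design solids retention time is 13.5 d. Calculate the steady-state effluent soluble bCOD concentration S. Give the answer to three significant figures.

Effluent substrate depends only on kinetics and SRT: S = K_s(1 + k_d θ_c) / [θ_c(Yk − k_d) − 1] = 18.9 × (1 + 0.0524 × 13.5) / [13.5 × (0.460 × 5.66 − 0.0524) − 1] = 32.27 / 33.44 = 0.9650 mg/L.

S ≈ 0.965 mg/L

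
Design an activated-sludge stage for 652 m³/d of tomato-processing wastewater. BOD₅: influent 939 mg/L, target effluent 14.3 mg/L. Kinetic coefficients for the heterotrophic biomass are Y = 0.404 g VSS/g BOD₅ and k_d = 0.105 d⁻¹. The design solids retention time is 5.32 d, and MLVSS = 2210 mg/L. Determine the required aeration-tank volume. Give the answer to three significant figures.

From the SRT design equation V = Y Q (S₀−S) θ_c / [X (1 + k_d θ_c)] = 0.404 × 652 × (939 − 14.3) × 5.32 / [2210 × (1 + 0.105 × 5.32)] = 1.3×10^6 / 3445 = 376.2 m³.

V ≈ 376 m³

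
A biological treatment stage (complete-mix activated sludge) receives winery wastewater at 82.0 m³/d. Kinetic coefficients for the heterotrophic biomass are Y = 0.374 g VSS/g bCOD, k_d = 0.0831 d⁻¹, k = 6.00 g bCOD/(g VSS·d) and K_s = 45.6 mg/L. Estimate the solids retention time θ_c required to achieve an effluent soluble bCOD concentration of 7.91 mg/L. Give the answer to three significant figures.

At the target effluent, Y k S/(K_s+S) = 0.374×6.00×7.91/53.51 = 0.3317 d⁻¹.
Then 1/θ_c = μ − k_d = 0.3317 − 0.0831 = 0.2486 d⁻¹, giving θ_c = 4.022 d.

θ_c ≈ 4.02 d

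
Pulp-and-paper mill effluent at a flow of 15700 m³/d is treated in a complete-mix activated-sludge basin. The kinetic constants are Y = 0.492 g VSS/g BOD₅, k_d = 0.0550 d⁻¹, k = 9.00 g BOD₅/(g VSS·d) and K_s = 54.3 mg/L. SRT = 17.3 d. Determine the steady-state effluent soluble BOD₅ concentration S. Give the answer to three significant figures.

S ≈ 1.42 mg/L

Effluent substrate depends only on kinetics and SRT: S = K_s(1 + k_d θ_c) / [θ_c(Yk − k_d) − 1] = 54.3 × (1 + 0.0550 × 17.3) / [17.3 × (0.492 × 9.00 − 0.0550) − 1] = 106.0 / 74.65 = 1.419 mg/L.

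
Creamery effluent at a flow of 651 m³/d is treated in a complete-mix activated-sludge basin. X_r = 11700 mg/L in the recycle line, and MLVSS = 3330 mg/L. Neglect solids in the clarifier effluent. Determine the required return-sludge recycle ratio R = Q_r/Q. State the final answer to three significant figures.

R ≈ 0.398

R = Q_r/Q = X/(X_r − X) = 3330 / (11700 − 3330) = 0.3978.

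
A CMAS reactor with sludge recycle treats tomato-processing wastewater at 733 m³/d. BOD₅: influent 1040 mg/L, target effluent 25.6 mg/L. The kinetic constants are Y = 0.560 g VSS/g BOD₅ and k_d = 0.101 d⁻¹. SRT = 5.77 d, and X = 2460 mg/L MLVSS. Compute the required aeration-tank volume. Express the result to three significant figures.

From the SRT design equation V = Y Q (S₀−S) θ_c / [X (1 + k_d θ_c)] = 0.560 × 733 × (1040 − 25.6) × 5.77 / [2460 × (1 + 0.101 × 5.77)] = 2.4×10^6 / 3894 = 617.1 m³.

V ≈ 617 m³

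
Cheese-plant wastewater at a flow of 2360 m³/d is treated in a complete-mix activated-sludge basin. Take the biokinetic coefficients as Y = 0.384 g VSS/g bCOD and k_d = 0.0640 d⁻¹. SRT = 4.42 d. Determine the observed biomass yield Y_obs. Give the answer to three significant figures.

Y_obs ≈ 0.299 g VSS/g bCOD

Y_obs = Y / (1 + k_d θ_c) = 0.384 / (1 + 0.0640 × 4.42) = 0.384 / 1.283 = 0.2993.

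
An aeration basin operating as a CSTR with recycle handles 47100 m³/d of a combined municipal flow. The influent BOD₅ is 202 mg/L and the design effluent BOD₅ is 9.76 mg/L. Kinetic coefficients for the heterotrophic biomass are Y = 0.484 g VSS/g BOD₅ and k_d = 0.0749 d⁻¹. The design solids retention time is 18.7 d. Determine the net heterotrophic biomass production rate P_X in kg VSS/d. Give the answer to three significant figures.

The observed yield is Y_obs = Y/(1 + k_d·θ_c) = 0.484 / (1 + 0.0749 × 18.7) = 0.484 / 2.401 = 0.2016 g VSS per g BOD₅ removed.
Substrate removed = Q·(S₀ − S) = 47100 m³/d × (202 − 9.76) g/m³ = 9.05×10^6 g/d = 9055 kg/d.
Biomass produced: P_X = Y_obs·Q·ΔS = 0.2016 × 9055 ≈ 1826 kg VSS/d.

P_X ≈ 1830 kg VSS/d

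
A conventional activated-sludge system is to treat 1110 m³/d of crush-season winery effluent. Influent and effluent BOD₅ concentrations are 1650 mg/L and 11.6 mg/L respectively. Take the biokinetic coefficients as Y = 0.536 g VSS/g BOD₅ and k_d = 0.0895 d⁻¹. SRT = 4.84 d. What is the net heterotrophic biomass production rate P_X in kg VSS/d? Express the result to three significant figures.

P_X ≈ 680 kg VSS/d

Observed yield with endogenous decay: Y_obs = Y / (1 + k_d·θ_c) = 0.536 / (1 + 0.0895 × 4.84) = 0.536 / 1.433 = 0.3740 g VSS/g BOD₅.
ΔS = 1650 − 11.6 = 1638 mg/L, so the substrate removal rate is 1110 × 1638/1000 = 1819 kg BOD₅/d.
Net biomass production P_X = Y_obs × Q·(S₀ − S) = 0.3740 × 1819 = 680.2 kg VSS/d.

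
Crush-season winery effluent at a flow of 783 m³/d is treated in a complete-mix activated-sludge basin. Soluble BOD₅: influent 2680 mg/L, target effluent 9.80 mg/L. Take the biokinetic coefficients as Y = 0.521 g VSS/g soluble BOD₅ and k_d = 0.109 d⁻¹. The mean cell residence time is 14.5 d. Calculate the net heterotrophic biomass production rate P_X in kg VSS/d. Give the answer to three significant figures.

P_X ≈ 422 kg VSS/d

Y_obs = Y / (1 + k_d θ_c) = 0.521 / (1 + 0.109 × 14.5) = 0.521 / 2.580 = 0.2019.
Mass of soluble BOD₅ removed per day: Q(S₀ − S) = 783 × 2670 g/m³ = 2091 kg/d.
P_X = Y_obs · Q(S₀ − S) = 0.2019 × 2091 = 422.1 kg VSS/d.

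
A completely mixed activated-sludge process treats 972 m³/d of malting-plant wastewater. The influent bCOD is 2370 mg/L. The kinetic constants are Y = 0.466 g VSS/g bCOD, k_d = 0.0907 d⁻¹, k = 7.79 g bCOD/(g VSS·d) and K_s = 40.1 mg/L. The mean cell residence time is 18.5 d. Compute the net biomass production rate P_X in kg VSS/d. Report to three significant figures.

P_X ≈ 401 kg VSS/d

For a completely mixed reactor with recycle the Lawrence–McCarty relation gives S = K_s·(1 + k_d·θ_c) / [θ_c·(Y·k − k_d) − 1] = 40.1 × (1 + 0.0907 × 18.5) / [18.5 × (0.466 × 7.79 − 0.0907) − 1] = 107.4 / 64.48 = 1.665 mg/L.
Correct the yield for decay: Y_obs = Y/(1 + k_d θ_c) = 0.466 / (1 + 0.0907 × 18.5) = 0.466 / 2.678 = 0.1740.
Q·(S₀ − S) = 972 × (2370 − 1.67) × 10⁻³ = 2302 kg/d removed.
So the net sludge growth is P_X = 0.1740 × 2302 = 400.6 kg VSS/d.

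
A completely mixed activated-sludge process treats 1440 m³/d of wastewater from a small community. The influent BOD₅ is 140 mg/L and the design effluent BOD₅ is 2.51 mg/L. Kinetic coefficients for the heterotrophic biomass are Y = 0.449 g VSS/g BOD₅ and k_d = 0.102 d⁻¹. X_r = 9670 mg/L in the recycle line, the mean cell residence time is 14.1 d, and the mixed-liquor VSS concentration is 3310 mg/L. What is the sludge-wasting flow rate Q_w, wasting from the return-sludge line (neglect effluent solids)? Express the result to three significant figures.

Q_w ≈ 3.77 m³/d

Steady-state biomass mass balance: V·X·(1 + k_d·θ_c) = Y·Q·(S₀ − S)·θ_c, so V = 0.449 × 1440 × (140 − 2.51) × 14.1 / [3310 × (1 + 0.102 × 14.1)] = 1.25×10^6 / 8070 = 155.3 m³.
θ_c = V·X/(Q_w·X_r) when wasting from the recycle, so Q_w = V·X/(θ_c·X_r) = 155.3 × 3310 / (14.1 × 9670) = 3.770 m³/d.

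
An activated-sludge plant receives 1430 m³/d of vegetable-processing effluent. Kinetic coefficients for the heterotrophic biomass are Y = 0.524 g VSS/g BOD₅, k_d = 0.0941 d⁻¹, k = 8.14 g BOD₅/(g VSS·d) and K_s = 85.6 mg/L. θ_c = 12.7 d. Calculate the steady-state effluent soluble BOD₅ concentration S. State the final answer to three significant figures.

From the Monod/SRT balance for a CMAS, S = K_s·(1+k_d θ_c)/[θ_c·(Y k − k_d) − 1] = 85.6 × (1 + 0.0941 × 12.7) / [12.7 × (0.524 × 8.14 − 0.0941) − 1] = 187.9 / 51.98 = 3.615 mg/L.

S ≈ 3.62 mg/L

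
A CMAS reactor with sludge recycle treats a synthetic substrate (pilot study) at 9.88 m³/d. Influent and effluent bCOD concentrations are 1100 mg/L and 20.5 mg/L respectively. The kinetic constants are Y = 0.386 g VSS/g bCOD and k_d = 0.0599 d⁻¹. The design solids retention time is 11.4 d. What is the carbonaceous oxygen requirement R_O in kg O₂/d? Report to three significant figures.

The observed yield is Y_obs = Y/(1 + k_d·θ_c) = 0.386 / (1 + 0.0599 × 11.4) = 0.386 / 1.683 = 0.2294 g VSS per g bCOD removed.
ΔS = 1100 − 20.5 = 1080 mg/L, so the substrate removal rate is 9.88 × 1080/1000 = 10.67 kg bCOD/d.
Net sludge production P_X = 0.2294 × 10.67 = 2.446 kg VSS/d.
R_O = Q·ΔS − 1.42 P_X = 10.67 − 3.474 = 7.192 kg O₂/d.

R_O ≈ 7.19 kg O₂/d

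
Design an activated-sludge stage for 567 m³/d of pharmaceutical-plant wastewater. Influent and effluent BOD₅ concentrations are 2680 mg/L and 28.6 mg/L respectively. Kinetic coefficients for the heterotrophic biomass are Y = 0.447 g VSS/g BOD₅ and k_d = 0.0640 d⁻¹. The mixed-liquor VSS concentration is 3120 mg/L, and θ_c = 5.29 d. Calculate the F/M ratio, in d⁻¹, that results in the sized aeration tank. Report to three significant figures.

From the SRT design equation V = Y Q (S₀−S) θ_c / [X (1 + k_d θ_c)] = 0.447 × 567 × (2680 − 28.6) × 5.29 / [3120 × (1 + 0.0640 × 5.29)] = 3.55×10^6 / 4176 = 851.2 m³.
F/M = applied load / biomass = Q·S₀/(V·X) = 567 × 2680 / (851.2 × 3120) = 0.5722 d⁻¹.

F/M ≈ 0.572 d⁻¹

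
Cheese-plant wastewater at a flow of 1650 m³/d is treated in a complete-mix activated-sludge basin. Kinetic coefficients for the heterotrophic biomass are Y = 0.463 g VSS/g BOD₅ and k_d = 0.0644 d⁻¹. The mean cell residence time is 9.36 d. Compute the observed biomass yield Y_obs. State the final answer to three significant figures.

Y_obs ≈ 0.289 g VSS/g BOD₅

The observed yield is Y_obs = Y/(1 + k_d·θ_c) = 0.463 / (1 + 0.0644 × 9.36) = 0.463 / 1.603 = 0.2889 g VSS per g BOD₅ removed.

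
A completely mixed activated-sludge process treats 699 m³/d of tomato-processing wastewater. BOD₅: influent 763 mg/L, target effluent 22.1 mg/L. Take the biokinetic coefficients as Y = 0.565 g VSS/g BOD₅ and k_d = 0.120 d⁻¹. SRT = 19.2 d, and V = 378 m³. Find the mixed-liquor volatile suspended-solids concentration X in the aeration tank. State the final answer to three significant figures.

Solving the biomass balance for X: X = Y Q (S₀−S) θ_c / [V (1+k_d θ_c)] = 0.565 × 699 × (763 − 22.1) × 19.2 / [378 × (1 + 0.120 × 19.2)] = 4498 mg/L.

X ≈ 4500 mg/L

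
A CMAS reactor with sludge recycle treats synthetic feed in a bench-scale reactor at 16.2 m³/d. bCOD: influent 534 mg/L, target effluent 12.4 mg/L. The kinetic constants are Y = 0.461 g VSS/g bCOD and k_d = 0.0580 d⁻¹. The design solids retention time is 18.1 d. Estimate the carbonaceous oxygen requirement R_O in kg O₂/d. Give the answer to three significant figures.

R_O ≈ 5.75 kg O₂/d

Correct the yield for decay: Y_obs = Y/(1 + k_d θ_c) = 0.461 / (1 + 0.0580 × 18.1) = 0.461 / 2.050 = 0.2249.
Mass of bCOD removed per day: Q(S₀ − S) = 16.2 × 521.6 g/m³ = 8.450 kg/d.
P_X = Y_obs·Q·(S₀ − S) = 0.2249 × 8.450 = 1.900 kg VSS/d.
Carbonaceous O₂ demand = substrate oxidised − cell-mass equivalent = 8.450 − 1.42 × 1.900 = 5.751 kg O₂/d.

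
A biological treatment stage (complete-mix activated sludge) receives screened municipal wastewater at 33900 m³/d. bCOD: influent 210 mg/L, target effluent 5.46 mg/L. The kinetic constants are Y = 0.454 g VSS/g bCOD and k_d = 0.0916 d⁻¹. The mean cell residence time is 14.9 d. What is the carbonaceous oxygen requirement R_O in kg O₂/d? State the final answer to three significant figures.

R_O ≈ 5040 kg O₂/d

Observed yield with endogenous decay: Y_obs = Y / (1 + k_d·θ_c) = 0.454 / (1 + 0.0916 × 14.9) = 0.454 / 2.365 = 0.1920 g VSS/g bCOD.
Q·(S₀ − S) = 33900 × (210 − 5.46) × 10⁻³ = 6934 kg/d removed.
P_X = Y_obs·Q·(S₀ − S) = 0.1920 × 6934 = 1331 kg VSS/d.
R_O = Q·(S₀ − S) − 1.42·P_X = 6934 − 1.42 × 1331 = 5044 kg O₂/d.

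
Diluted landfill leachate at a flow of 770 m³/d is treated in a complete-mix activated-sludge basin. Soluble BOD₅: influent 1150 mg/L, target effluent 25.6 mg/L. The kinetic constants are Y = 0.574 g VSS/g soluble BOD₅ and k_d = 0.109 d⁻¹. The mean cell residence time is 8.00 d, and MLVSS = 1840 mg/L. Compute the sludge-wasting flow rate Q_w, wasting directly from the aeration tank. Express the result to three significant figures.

From the SRT design equation V = Y Q (S₀−S) θ_c / [X (1 + k_d θ_c)] = 0.574 × 770 × (1150 − 25.6) × 8.00 / [1840 × (1 + 0.109 × 8.00)] = 3.98×10^6 / 3444 = 1154 m³.
For wasting at MLVSS concentration, Q_w = V/θ_c = 1154/8.00 = 144.3 m³/d.

Q_w ≈ 144 m³/d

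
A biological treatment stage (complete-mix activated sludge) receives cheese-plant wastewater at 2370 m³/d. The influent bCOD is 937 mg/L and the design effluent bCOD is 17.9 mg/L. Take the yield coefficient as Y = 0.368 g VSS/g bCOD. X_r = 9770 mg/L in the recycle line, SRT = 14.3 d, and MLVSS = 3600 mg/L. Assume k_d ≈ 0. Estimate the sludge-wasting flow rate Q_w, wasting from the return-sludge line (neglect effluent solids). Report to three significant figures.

Q_w ≈ 82.0 m³/d

Biomass mass balance (decay neglected): V·X = Y·Q·(S₀ − S)·θ_c, so V = 0.368 × 2370 × (937 − 17.9) × 14.3 / 3600 = 3184 m³.
Q_w = (V·X)/(θ_c X_r) = 3184 × 3600 / (14.3 × 9770) = 82.05 m³/d.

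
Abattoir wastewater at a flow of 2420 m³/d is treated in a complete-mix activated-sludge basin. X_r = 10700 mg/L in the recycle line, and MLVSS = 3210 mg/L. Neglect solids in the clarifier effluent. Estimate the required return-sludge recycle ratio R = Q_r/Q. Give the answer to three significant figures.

Mass balance around the secondary clarifier (neglecting effluent solids): R = X / (X_r − X) = 3210 / (10700 − 3210) = 0.4286.

R ≈ 0.429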